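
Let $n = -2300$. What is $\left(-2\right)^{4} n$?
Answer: $-36800$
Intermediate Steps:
$\left(-2\right)^{4} n = \left(-2\right)^{4} \left(-2300\right) = 16 \left(-2300\right) = -36800$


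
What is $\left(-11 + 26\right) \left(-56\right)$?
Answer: $-840$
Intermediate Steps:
$\left(-11 + 26\right) \left(-56\right) = 15 \left(-56\right) = -840$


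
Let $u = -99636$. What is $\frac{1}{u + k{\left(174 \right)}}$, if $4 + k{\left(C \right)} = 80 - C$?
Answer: $- \frac{1}{99734} \approx -1.0027 \cdot 10^{-5}$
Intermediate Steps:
$k{\left(C \right)} = 76 - C$ ($k{\left(C \right)} = -4 - \left(-80 + C\right) = 76 - C$)
$\frac{1}{u + k{\left(174 \right)}} = \frac{1}{-99636 + \left(76 - 174\right)} = \frac{1}{-99636 - 98} = \frac{1}{-99734} = - \frac{1}{99734}$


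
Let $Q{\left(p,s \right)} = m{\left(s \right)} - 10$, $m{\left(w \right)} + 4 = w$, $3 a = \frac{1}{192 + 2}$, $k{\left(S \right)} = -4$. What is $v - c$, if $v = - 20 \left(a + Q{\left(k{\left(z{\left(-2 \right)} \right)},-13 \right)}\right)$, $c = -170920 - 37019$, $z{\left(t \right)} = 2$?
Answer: $\frac{60667379}{291} \approx 2.0848 \cdot 10^{5}$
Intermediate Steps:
$a = \frac{1}{582}$ ($a = \frac{1}{3 \left(192 + 2\right)} = \frac{1}{3 \cdot 194} = \frac{1}{3} \cdot \frac{1}{194} = \frac{1}{582} \approx 0.0017182$)
$m{\left(w \right)} = -4 + w$
$c = -207939$
$Q{\left(p,s \right)} = -14 + s$ ($Q{\left(p,s \right)} = \left(-4 + s\right) - 10 = -14 + s$)
$v = \frac{157130}{291}$ ($v = - 20 \left(\frac{1}{582} - 27\right) = \left(-20\right) \left(- \frac{15713}{582}\right) = \frac{157130}{291} \approx 539.97$)
$v - c = \frac{157130}{291} - -207939 = \frac{157130}{291} + 207939 = \frac{60667379}{291}$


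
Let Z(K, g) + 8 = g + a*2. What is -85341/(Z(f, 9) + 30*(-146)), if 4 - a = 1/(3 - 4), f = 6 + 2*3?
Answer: 85341/4369 ≈ 19.533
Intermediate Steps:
f = 12 (f = 6 + 6 = 12)
a = 5 (a = 4 - 1/(3 - 4) = 4 - 1/(-1) = 4 - 1*(-1) = 4 + 1 = 5)
Z(K, g) = 2 + g (Z(K, g) = -8 + (g + 5*2) = -8 + (g + 10) = -8 + (10 + g) = 2 + g)
-85341/(Z(f, 9) + 30*(-146)) = -85341/((2 + 9) + 30*(-146)) = -85341/(11 - 4380) = -85341/(-4369) = -85341*(-1/4369) = 85341/4369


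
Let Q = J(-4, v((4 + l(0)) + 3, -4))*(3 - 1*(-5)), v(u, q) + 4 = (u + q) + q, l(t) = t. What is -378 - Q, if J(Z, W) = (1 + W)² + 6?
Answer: -554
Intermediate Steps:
v(u, q) = -4 + u + 2*q (v(u, q) = -4 + ((u + q) + q) = -4 + ((q + u) + q) = -4 + (u + 2*q) = -4 + u + 2*q)
J(Z, W) = 6 + (1 + W)²
Q = 176 (Q = (6 + (1 + (-4 + ((4 + 0) + 3) + 2*(-4)))²)*(3 - 1*(-5)) = (6 + (1 + (-4 + (4 + 3) - 8))²)*(3 + 5) = (6 + (1 + (-4 + 7 - 8))²)*8 = (6 + (1 - 5)²)*8 = (6 + (-4)²)*8 = (6 + 16)*8 = 22*8 = 176)
-378 - Q = -378 - 1*176 = -378 - 176 = -554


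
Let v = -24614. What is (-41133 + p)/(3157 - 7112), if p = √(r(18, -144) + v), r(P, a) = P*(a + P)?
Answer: 41133/3955 - I*√26882/3955 ≈ 10.4 - 0.041456*I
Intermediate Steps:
r(P, a) = P*(P + a)
p = I*√26882 (p = √(18*(18 - 144) - 24614) = √(18*(-126) - 24614) = √(-2268 - 24614) = √(-26882) = I*√26882 ≈ 163.96*I)
(-41133 + p)/(3157 - 7112) = (-41133 + I*√26882)/(3157 - 7112) = (-41133 + I*√26882)/(-3955) = (-41133 + I*√26882)*(-1/3955) = 41133/3955 - I*√26882/3955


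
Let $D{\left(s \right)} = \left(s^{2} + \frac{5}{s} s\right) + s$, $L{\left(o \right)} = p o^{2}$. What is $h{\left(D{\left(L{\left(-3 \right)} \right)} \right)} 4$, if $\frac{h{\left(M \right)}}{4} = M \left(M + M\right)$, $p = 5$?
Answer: $137780000$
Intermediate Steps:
$L{\left(o \right)} = 5 o^{2}$
$D{\left(s \right)} = 5 + s + s^{2}$ ($D{\left(s \right)} = \left(s^{2} + 5\right) + s = \left(5 + s^{2}\right) + s = 5 + s + s^{2}$)
$h{\left(M \right)} = 8 M^{2}$ ($h{\left(M \right)} = 4 M \left(M + M\right) = 4 M 2 M = 4 \cdot 2 M^{2} = 8 M^{2}$)
$h{\left(D{\left(L{\left(-3 \right)} \right)} \right)} 4 = 8 \left(5 + 5 \left(-3\right)^{2} + \left(5 \left(-3\right)^{2}\right)^{2}\right)^{2} \cdot 4 = 8 \left(5 + 5 \cdot 9 + \left(5 \cdot 9\right)^{2}\right)^{2} \cdot 4 = 8 \left(5 + 45 + 45^{2}\right)^{2} \cdot 4 = 8 \left(5 + 45 + 2025\right)^{2} \cdot 4 = 8 \cdot 2075^{2} \cdot 4 = 8 \cdot 4305625 \cdot 4 = 34445000 \cdot 4 = 137780000$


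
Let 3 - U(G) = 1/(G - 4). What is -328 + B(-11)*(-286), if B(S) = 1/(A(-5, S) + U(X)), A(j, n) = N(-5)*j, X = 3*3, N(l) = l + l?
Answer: -4001/12 ≈ -333.42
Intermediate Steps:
N(l) = 2*l
X = 9
A(j, n) = -10*j (A(j, n) = (2*(-5))*j = -10*j)
U(G) = 3 - 1/(-4 + G) (U(G) = 3 - 1/(G - 4) = 3 - 1/(-4 + G))
B(S) = 5/264 (B(S) = 1/(-10*(-5) + (-13 + 3*9)/(-4 + 9)) = 1/(50 + (-13 + 27)/5) = 1/(50 + (⅕)*14) = 1/(50 + 14/5) = 1/(264/5) = 5/264)
-328 + B(-11)*(-286) = -328 + (5/264)*(-286) = -328 - 65/12 = -4001/12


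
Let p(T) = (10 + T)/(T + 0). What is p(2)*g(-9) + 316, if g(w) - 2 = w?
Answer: 274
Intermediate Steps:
p(T) = (10 + T)/T
g(w) = 2 + w
p(2)*g(-9) + 316 = ((10 + 2)/2)*(2 - 9) + 316 = ((½)*12)*(-7) + 316 = 6*(-7) + 316 = -42 + 316 = 274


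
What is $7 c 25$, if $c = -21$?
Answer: $-3675$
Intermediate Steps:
$7 c 25 = 7 \left(-21\right) 25 = \left(-147\right) 25 = -3675$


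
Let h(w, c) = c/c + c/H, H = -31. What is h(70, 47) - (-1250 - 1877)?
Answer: 96921/31 ≈ 3126.5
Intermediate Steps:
h(w, c) = 1 - c/31 (h(w, c) = c/c + c/(-31) = 1 + c*(-1/31) = 1 - c/31)
h(70, 47) - (-1250 - 1877) = (1 - 1/31*47) - (-1250 - 1877) = (1 - 47/31) - 1*(-3127) = -16/31 + 3127 = 96921/31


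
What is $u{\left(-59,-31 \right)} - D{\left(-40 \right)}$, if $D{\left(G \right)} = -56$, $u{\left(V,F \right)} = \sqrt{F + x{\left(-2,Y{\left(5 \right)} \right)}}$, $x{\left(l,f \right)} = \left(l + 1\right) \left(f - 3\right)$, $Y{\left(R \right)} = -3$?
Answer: $56 + 5 i \approx 56.0 + 5.0 i$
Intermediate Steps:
$x{\left(l,f \right)} = \left(1 + l\right) \left(-3 + f\right)$
$u{\left(V,F \right)} = \sqrt{6 + F}$ ($u{\left(V,F \right)} = \sqrt{F - -6} = \sqrt{F + \left(-3 - 3 + 6 + 6\right)} = \sqrt{F + 6} = \sqrt{6 + F}$)
$u{\left(-59,-31 \right)} - D{\left(-40 \right)} = \sqrt{6 - 31} - -56 = \sqrt{-25} + 56 = 5 i + 56 = 56 + 5 i$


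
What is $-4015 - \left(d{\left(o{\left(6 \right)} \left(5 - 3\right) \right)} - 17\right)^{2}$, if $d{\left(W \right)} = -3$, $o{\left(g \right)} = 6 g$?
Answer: $-4415$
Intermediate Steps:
$-4015 - \left(d{\left(o{\left(6 \right)} \left(5 - 3\right) \right)} - 17\right)^{2} = -4015 - \left(-3 - 17\right)^{2} = -4015 - \left(-20\right)^{2} = -4015 - 400 = -4415$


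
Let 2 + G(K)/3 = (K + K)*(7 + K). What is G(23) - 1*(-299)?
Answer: 4433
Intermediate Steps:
G(K) = -6 + 6*K*(7 + K) (G(K) = -6 + 3*((K + K)*(7 + K)) = -6 + 3*((2*K)*(7 + K)) = -6 + 3*(2*K*(7 + K)) = -6 + 6*K*(7 + K))
G(23) - 1*(-299) = (-6 + 6*23² + 42*23) - 1*(-299) = (-6 + 6*529 + 966) + 299 = (-6 + 3174 + 966) + 299 = 4134 + 299 = 4433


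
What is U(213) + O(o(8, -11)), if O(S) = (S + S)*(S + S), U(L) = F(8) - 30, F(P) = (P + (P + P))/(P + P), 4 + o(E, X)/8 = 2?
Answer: 1991/2 ≈ 995.50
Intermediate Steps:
o(E, X) = -16 (o(E, X) = -32 + 8*2 = -32 + 16 = -16)
F(P) = 3/2 (F(P) = (P + 2*P)/((2*P)) = (3*P)*(1/(2*P)) = 3/2)
U(L) = -57/2 (U(L) = 3/2 - 30 = -57/2)
O(S) = 4*S**2 (O(S) = (2*S)*(2*S) = 4*S**2)
U(213) + O(o(8, -11)) = -57/2 + 4*(-16)**2 = -57/2 + 4*256 = -57/2 + 1024 = 1991/2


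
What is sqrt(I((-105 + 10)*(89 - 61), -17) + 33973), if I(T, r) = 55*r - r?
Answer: sqrt(33055) ≈ 181.81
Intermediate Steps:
I(T, r) = 54*r
sqrt(I((-105 + 10)*(89 - 61), -17) + 33973) = sqrt(54*(-17) + 33973) = sqrt(-918 + 33973) = sqrt(33055)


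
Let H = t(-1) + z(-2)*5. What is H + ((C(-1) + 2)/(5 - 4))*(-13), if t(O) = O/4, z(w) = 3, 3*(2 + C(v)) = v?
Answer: 229/12 ≈ 19.083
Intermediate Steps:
C(v) = -2 + v/3
t(O) = O/4 (t(O) = O*(¼) = O/4)
H = 59/4 (H = (¼)*(-1) + 3*5 = -¼ + 15 = 59/4 ≈ 14.750)
H + ((C(-1) + 2)/(5 - 4))*(-13) = 59/4 + (((-2 + (⅓)*(-1)) + 2)/(5 - 4))*(-13) = 59/4 + (((-2 - ⅓) + 2)/1)*(-13) = 59/4 + ((-7/3 + 2)*1)*(-13) = 59/4 - ⅓*1*(-13) = 59/4 - ⅓*(-13) = 59/4 + 13/3 = 229/12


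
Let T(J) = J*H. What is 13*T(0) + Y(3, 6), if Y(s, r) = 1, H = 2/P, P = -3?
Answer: 1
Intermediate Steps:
H = -⅔ (H = 2/(-3) = 2*(-⅓) = -⅔ ≈ -0.66667)
T(J) = -2*J/3 (T(J) = J*(-⅔) = -2*J/3)
13*T(0) + Y(3, 6) = 13*(-⅔*0) + 1 = 13*0 + 1 = 0 + 1 = 1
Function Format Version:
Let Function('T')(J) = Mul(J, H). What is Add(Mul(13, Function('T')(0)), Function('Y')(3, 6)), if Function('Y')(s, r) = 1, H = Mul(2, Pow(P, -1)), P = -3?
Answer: 1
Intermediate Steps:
H = Rational(-2, 3) (H = Mul(2, Pow(-3, -1)) = Mul(2, Rational(-1, 3)) = Rational(-2, 3) ≈ -0.66667)
Function('T')(J) = Mul(Rational(-2, 3), J) (Function('T')(J) = Mul(J, Rational(-2, 3)) = Mul(Rational(-2, 3), J))
Add(Mul(13, Function('T')(0)), Function('Y')(3, 6)) = Add(Mul(13, Mul(Rational(-2, 3), 0)), 1) = Add(Mul(13, 0), 1) = Add(0, 1) = 1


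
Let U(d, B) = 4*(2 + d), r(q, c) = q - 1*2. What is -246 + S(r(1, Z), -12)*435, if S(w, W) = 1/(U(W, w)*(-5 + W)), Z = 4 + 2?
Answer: -33369/136 ≈ -245.36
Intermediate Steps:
Z = 6
r(q, c) = -2 + q (r(q, c) = q - 2 = -2 + q)
U(d, B) = 8 + 4*d
S(w, W) = 1/((-5 + W)*(8 + 4*W)) (S(w, W) = 1/((8 + 4*W)*(-5 + W)) = 1/((-5 + W)*(8 + 4*W)))
-246 + S(r(1, Z), -12)*435 = -246 + (1/(4*(-5 - 12)*(2 - 12)))*435 = -246 + ((1/4)/(-17*(-10)))*435 = -246 + ((1/4)*(-1/17)*(-1/10))*435 = -246 + (1/680)*435 = -246 + 87/136 = -33369/136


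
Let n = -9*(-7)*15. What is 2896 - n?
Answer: 1951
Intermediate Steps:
n = 945 (n = -(-63)*15 = -1*(-945) = 945)
2896 - n = 2896 - 1*945 = 2896 - 945 = 1951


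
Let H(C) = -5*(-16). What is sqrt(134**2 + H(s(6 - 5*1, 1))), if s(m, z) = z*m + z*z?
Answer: 6*sqrt(501) ≈ 134.30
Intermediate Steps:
s(m, z) = z**2 + m*z (s(m, z) = m*z + z**2 = z**2 + m*z)
H(C) = 80
sqrt(134**2 + H(s(6 - 5*1, 1))) = sqrt(134**2 + 80) = sqrt(17956 + 80) = sqrt(18036) = 6*sqrt(501)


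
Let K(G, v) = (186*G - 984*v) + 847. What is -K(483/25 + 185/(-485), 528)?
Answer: 1249317389/2425 ≈ 5.1518e+5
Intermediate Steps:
K(G, v) = 847 - 984*v + 186*G (K(G, v) = (-984*v + 186*G) + 847 = 847 - 984*v + 186*G)
-K(483/25 + 185/(-485), 528) = -(847 - 984*528 + 186*(483/25 + 185/(-485))) = -(847 - 519552 + 186*(483*(1/25) + 185*(-1/485))) = -(847 - 519552 + 186*(483/25 - 37/97)) = -(847 - 519552 + 186*(45926/2425)) = -(847 - 519552 + 8542236/2425) = -1*(-1249317389/2425) = 1249317389/2425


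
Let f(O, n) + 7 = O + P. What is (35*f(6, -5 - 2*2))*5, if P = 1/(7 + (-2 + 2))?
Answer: -150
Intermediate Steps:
P = ⅐ (P = 1/(7 + 0) = 1/7 = ⅐ ≈ 0.14286)
f(O, n) = -48/7 + O (f(O, n) = -7 + (O + ⅐) = -7 + (⅐ + O) = -48/7 + O)
(35*f(6, -5 - 2*2))*5 = (35*(-48/7 + 6))*5 = (35*(-6/7))*5 = -30*5 = -150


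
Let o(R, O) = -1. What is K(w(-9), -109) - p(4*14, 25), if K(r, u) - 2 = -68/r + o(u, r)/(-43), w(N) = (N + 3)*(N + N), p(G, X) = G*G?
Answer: -3639278/1161 ≈ -3134.6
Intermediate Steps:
p(G, X) = G²
w(N) = 2*N*(3 + N) (w(N) = (3 + N)*(2*N) = 2*N*(3 + N))
K(r, u) = 87/43 - 68/r (K(r, u) = 2 + (-68/r - 1/(-43)) = 2 + (-68/r - 1*(-1/43)) = 2 + (-68/r + 1/43) = 2 + (1/43 - 68/r) = 87/43 - 68/r)
K(w(-9), -109) - p(4*14, 25) = (87/43 - 68*(-1/(18*(3 - 9)))) - (4*14)² = (87/43 - 68/(2*(-9)*(-6))) - 1*56² = (87/43 - 68/108) - 1*3136 = (87/43 - 68*1/108) - 3136 = (87/43 - 17/27) - 3136 = 1618/1161 - 3136 = -3639278/1161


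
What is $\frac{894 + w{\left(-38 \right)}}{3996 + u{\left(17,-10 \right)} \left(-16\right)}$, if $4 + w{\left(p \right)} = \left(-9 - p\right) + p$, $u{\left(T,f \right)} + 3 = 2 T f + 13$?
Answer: $\frac{881}{9276} \approx 0.094976$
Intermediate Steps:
$u{\left(T,f \right)} = 10 + 2 T f$ ($u{\left(T,f \right)} = -3 + \left(2 T f + 13\right) = -3 + \left(13 + 2 T f\right) = 10 + 2 T f$)
$w{\left(p \right)} = -13$ ($w{\left(p \right)} = -4 + \left(\left(-9 - p\right) + p\right) = -4 - 9 = -13$)
$\frac{894 + w{\left(-38 \right)}}{3996 + u{\left(17,-10 \right)} \left(-16\right)} = \frac{894 - 13}{3996 + \left(10 + 2 \cdot 17 \left(-10\right)\right) \left(-16\right)} = \frac{881}{3996 + \left(10 - 340\right) \left(-16\right)} = \frac{881}{3996 - -5280} = \frac{881}{3996 + 5280} = \frac{881}{9276}$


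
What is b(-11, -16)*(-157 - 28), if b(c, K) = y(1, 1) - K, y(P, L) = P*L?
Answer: -3145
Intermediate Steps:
y(P, L) = L*P
b(c, K) = 1 - K (b(c, K) = 1*1 - K = 1 - K)
b(-11, -16)*(-157 - 28) = (1 - 1*(-16))*(-157 - 28) = (1 + 16)*(-185) = 17*(-185) = -3145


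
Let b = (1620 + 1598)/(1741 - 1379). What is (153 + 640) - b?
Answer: 141924/181 ≈ 784.11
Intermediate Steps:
b = 1609/181 (b = 3218/362 = 3218*(1/362) = 1609/181 ≈ 8.8895)
(153 + 640) - b = (153 + 640) - 1*1609/181 = 793 - 1609/181 = 141924/181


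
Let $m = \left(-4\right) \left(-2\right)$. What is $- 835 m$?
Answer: $-6680$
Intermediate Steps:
$m = 8$
$- 835 m = \left(-835\right) 8 = -6680$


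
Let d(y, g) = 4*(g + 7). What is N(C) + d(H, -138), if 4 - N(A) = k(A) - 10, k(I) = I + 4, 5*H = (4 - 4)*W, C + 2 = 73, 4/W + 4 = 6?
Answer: -585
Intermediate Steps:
W = 2 (W = 4/(-4 + 6) = 4/2 = 4*(½) = 2)
C = 71 (C = -2 + 73 = 71)
H = 0 (H = ((4 - 4)*2)/5 = (0*2)/5 = (⅕)*0 = 0)
k(I) = 4 + I
d(y, g) = 28 + 4*g (d(y, g) = 4*(7 + g) = 28 + 4*g)
N(A) = 10 - A (N(A) = 4 - ((4 + A) - 10) = 4 - (-6 + A) = 4 + (6 - A) = 10 - A)
N(C) + d(H, -138) = (10 - 1*71) + (28 + 4*(-138)) = (10 - 71) + (28 - 552) = -61 - 524 = -585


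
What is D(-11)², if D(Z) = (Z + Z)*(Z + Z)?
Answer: 234256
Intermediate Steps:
D(Z) = 4*Z² (D(Z) = (2*Z)*(2*Z) = 4*Z²)
D(-11)² = (4*(-11)²)² = (4*121)² = 484² = 234256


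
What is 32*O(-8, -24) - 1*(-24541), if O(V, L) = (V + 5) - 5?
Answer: 24285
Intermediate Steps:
O(V, L) = V (O(V, L) = (5 + V) - 5 = V)
32*O(-8, -24) - 1*(-24541) = 32*(-8) - 1*(-24541) = -256 + 24541 = 24285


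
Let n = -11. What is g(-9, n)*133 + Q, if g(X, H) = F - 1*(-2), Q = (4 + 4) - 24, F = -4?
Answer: -282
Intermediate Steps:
Q = -16 (Q = 8 - 24 = -16)
g(X, H) = -2 (g(X, H) = -4 - 1*(-2) = -4 + 2 = -2)
g(-9, n)*133 + Q = -2*133 - 16 = -266 - 16 = -282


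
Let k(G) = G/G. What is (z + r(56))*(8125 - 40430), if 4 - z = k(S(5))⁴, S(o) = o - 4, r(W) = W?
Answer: -1905995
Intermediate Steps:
S(o) = -4 + o
k(G) = 1
z = 3 (z = 4 - 1*1⁴ = 4 - 1*1 = 4 - 1 = 3)
(z + r(56))*(8125 - 40430) = (3 + 56)*(8125 - 40430) = 59*(-32305) = -1905995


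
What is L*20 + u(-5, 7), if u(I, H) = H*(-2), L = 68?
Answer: 1346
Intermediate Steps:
u(I, H) = -2*H
L*20 + u(-5, 7) = 68*20 - 2*7 = 1360 - 14 = 1346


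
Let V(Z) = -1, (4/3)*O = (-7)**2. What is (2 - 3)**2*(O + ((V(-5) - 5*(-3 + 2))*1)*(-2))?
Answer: 115/4 ≈ 28.750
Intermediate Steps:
O = 147/4 (O = (3/4)*(-7)**2 = (3/4)*49 = 147/4 ≈ 36.750)
(2 - 3)**2*(O + ((V(-5) - 5*(-3 + 2))*1)*(-2)) = (2 - 3)**2*(147/4 + ((-1 - 5*(-3 + 2))*1)*(-2)) = (-1)**2*(147/4 + ((-1 - 5*(-1))*1)*(-2)) = 1*(147/4 + ((-1 + 5)*1)*(-2)) = 1*(147/4 + (4*1)*(-2)) = 1*(147/4 + 4*(-2)) = 1*(147/4 - 8) = 1*(115/4) = 115/4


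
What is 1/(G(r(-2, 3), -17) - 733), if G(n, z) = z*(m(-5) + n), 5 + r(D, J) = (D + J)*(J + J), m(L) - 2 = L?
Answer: -1/699 ≈ -0.0014306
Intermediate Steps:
m(L) = 2 + L
r(D, J) = -5 + 2*J*(D + J) (r(D, J) = -5 + (D + J)*(J + J) = -5 + (D + J)*(2*J) = -5 + 2*J*(D + J))
G(n, z) = z*(-3 + n) (G(n, z) = z*((2 - 5) + n) = z*(-3 + n))
1/(G(r(-2, 3), -17) - 733) = 1/(-17*(-3 + (-5 + 2*3² + 2*(-2)*3)) - 733) = 1/(-17*(-3 + (-5 + 2*9 - 12)) - 733) = 1/(-17*(-3 + (-5 + 18 - 12)) - 733) = 1/(-17*(-3 + 1) - 733) = 1/(-17*(-2) - 733) = 1/(34 - 733) = 1/(-699) = -1/699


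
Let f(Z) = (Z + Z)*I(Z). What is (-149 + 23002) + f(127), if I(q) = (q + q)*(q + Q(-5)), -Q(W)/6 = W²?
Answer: -1461015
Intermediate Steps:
Q(W) = -6*W²
I(q) = 2*q*(-150 + q) (I(q) = (q + q)*(q - 6*(-5)²) = (2*q)*(q - 6*25) = (2*q)*(q - 150) = (2*q)*(-150 + q) = 2*q*(-150 + q))
f(Z) = 4*Z²*(-150 + Z) (f(Z) = (Z + Z)*(2*Z*(-150 + Z)) = (2*Z)*(2*Z*(-150 + Z)) = 4*Z²*(-150 + Z))
(-149 + 23002) + f(127) = (-149 + 23002) + 4*127²*(-150 + 127) = 22853 + 4*16129*(-23) = 22853 - 1483868 = -1461015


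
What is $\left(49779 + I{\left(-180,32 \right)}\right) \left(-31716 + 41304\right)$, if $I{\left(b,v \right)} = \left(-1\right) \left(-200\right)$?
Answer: $479198652$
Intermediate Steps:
$I{\left(b,v \right)} = 200$
$\left(49779 + I{\left(-180,32 \right)}\right) \left(-31716 + 41304\right) = \left(49779 + 200\right) \left(-31716 + 41304\right) = 49979 \cdot 9588 = 479198652$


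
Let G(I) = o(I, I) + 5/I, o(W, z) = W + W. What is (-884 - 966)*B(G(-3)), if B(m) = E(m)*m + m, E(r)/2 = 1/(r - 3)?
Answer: 276575/24 ≈ 11524.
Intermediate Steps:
E(r) = 2/(-3 + r) (E(r) = 2/(r - 3) = 2/(-3 + r))
o(W, z) = 2*W
G(I) = 2*I + 5/I
B(m) = m + 2*m/(-3 + m) (B(m) = (2/(-3 + m))*m + m = 2*m/(-3 + m) + m = m + 2*m/(-3 + m))
(-884 - 966)*B(G(-3)) = (-884 - 966)*((2*(-3) + 5/(-3))*(-1 + (2*(-3) + 5/(-3)))/(-3 + (2*(-3) + 5/(-3)))) = -1850*(-6 + 5*(-1/3))*(-1 + (-6 + 5*(-1/3)))/(-3 + (-6 + 5*(-1/3))) = -1850*(-6 - 5/3)*(-1 + (-6 - 5/3))/(-3 + (-6 - 5/3)) = -(-42550)*(-1 - 23/3)/(3*(-3 - 23/3)) = -(-42550)*(-26)/(3*(-32/3)*3) = -(-42550)*(-3)*(-26)/(3*32*3) = -1850*(-299/48) = 276575/24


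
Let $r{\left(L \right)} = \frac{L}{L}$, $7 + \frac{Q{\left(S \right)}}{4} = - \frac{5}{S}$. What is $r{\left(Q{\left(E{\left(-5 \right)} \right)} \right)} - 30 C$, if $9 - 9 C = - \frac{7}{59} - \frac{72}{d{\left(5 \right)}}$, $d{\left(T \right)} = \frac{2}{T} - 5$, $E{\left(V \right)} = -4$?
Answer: $\frac{92731}{4071} \approx 22.778$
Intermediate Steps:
$Q{\left(S \right)} = -28 - \frac{20}{S}$ ($Q{\left(S \right)} = -28 + 4 \left(- \frac{5}{S}\right) = -28 - \frac{20}{S}$)
$r{\left(L \right)} = 1$
$d{\left(T \right)} = -5 + \frac{2}{T}$ ($d{\left(T \right)} = \frac{2}{T} - 5 = -5 + \frac{2}{T}$)
$C = - \frac{8866}{12213}$ ($C = 1 - \frac{- \frac{7}{59} - \frac{72}{-5 + \frac{2}{5}}}{9} = 1 - \frac{- \frac{7}{59} - \frac{72}{- \frac{23}{5}}}{9} = 1 - \frac{- \frac{7}{59} - - \frac{360}{23}}{9} = 1 - \frac{- \frac{7}{59} + \frac{360}{23}}{9} = 1 - \frac{21079}{12213} = - \frac{8866}{12213} \approx -0.72595$)
$r{\left(Q{\left(E{\left(-5 \right)} \right)} \right)} - 30 C = 1 - - \frac{88660}{4071} = 1 + \frac{88660}{4071} = \frac{92731}{4071}$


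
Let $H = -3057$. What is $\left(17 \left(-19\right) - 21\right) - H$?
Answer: $2713$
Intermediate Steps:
$\left(17 \left(-19\right) - 21\right) - H = \left(17 \left(-19\right) - 21\right) - -3057 = \left(-323 - 21\right) + 3057 = -344 + 3057 = 2713$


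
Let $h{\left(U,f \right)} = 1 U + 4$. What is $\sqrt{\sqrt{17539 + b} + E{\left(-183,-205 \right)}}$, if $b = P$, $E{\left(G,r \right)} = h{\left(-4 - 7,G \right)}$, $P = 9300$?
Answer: $\sqrt{-7 + \sqrt{26839}} \approx 12.523$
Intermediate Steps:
$h{\left(U,f \right)} = 4 + U$ ($h{\left(U,f \right)} = U + 4 = 4 + U$)
$E{\left(G,r \right)} = -7$ ($E{\left(G,r \right)} = 4 - 11 = -7$)
$b = 9300$
$\sqrt{\sqrt{17539 + b} + E{\left(-183,-205 \right)}} = \sqrt{\sqrt{17539 + 9300} - 7} = \sqrt{\sqrt{26839} - 7} = \sqrt{-7 + \sqrt{26839}}$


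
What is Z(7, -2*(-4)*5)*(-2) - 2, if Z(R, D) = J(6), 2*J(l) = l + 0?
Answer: -8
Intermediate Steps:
J(l) = l/2 (J(l) = (l + 0)/2 = l/2)
Z(R, D) = 3 (Z(R, D) = (½)*6 = 3)
Z(7, -2*(-4)*5)*(-2) - 2 = 3*(-2) - 2 = -6 - 2 = -8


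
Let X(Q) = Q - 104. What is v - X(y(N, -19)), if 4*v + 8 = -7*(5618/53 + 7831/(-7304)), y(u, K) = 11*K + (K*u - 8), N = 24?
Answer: 17277649/29216 ≈ 591.38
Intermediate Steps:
y(u, K) = -8 + 11*K + K*u (y(u, K) = 11*K + (-8 + K*u) = -8 + 11*K + K*u)
v = -5423183/29216 (v = -2 + (-7*(5618/53 + 7831/(-7304)))/4 = -2 + (-7*(5618*(1/53) + 7831*(-1/7304)))/4 = -2 + (-7*(106 - 7831/7304))/4 = -2 + (-7*766393/7304)/4 = -2 + (¼)*(-5364751/7304) = -2 - 5364751/29216 = -5423183/29216 ≈ -185.62)
X(Q) = -104 + Q
v - X(y(N, -19)) = -5423183/29216 - (-104 + (-8 + 11*(-19) - 19*24)) = -5423183/29216 - (-104 + (-8 - 209 - 456)) = -5423183/29216 - (-104 - 673) = -5423183/29216 - 1*(-777) = -5423183/29216 + 777 = 17277649/29216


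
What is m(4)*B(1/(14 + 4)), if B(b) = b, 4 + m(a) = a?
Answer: 0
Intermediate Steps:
m(a) = -4 + a
m(4)*B(1/(14 + 4)) = (-4 + 4)/(14 + 4) = 0/18 = 0*(1/18) = 0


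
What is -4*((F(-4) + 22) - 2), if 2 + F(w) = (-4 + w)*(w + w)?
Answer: -328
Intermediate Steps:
F(w) = -2 + 2*w*(-4 + w) (F(w) = -2 + (-4 + w)*(w + w) = -2 + (-4 + w)*(2*w) = -2 + 2*w*(-4 + w))
-4*((F(-4) + 22) - 2) = -4*(((-2 - 8*(-4) + 2*(-4)²) + 22) - 2) = -4*(((-2 + 32 + 2*16) + 22) - 2) = -4*(((-2 + 32 + 32) + 22) - 2) = -4*((62 + 22) - 2) = -4*(84 - 2) = -4*82 = -328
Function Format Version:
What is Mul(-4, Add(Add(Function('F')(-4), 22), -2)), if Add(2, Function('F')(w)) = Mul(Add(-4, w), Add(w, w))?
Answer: -328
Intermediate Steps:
Function('F')(w) = Add(-2, Mul(2, w, Add(-4, w))) (Function('F')(w) = Add(-2, Mul(Add(-4, w), Add(w, w))) = Add(-2, Mul(Add(-4, w), Mul(2, w))) = Add(-2, Mul(2, w, Add(-4, w))))
Mul(-4, Add(Add(Function('F')(-4), 22), -2)) = Mul(-4, Add(Add(Add(-2, Mul(-8, -4), Mul(2, Pow(-4, 2))), 22), -2)) = Mul(-4, Add(Add(Add(-2, 32, Mul(2, 16)), 22), -2)) = Mul(-4, Add(Add(Add(-2, 32, 32), 22), -2)) = Mul(-4, Add(Add(62, 22), -2)) = Mul(-4, Add(84, -2)) = Mul(-4, 82) = -328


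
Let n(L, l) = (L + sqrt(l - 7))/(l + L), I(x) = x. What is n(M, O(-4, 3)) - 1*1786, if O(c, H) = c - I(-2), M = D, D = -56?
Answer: -51766/29 - 3*I/58 ≈ -1785.0 - 0.051724*I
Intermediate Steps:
M = -56
O(c, H) = 2 + c (O(c, H) = c - 1*(-2) = c + 2 = 2 + c)
n(L, l) = (L + sqrt(-7 + l))/(L + l)
n(M, O(-4, 3)) - 1*1786 = (-56 + sqrt(-7 + (2 - 4)))/(-56 + (2 - 4)) - 1*1786 = (-56 + sqrt(-7 - 2))/(-56 - 2) - 1786 = (-56 + sqrt(-9))/(-58) - 1786 = -(-56 + 3*I)/58 - 1786 = (28/29 - 3*I/58) - 1786 = -51766/29 - 3*I/58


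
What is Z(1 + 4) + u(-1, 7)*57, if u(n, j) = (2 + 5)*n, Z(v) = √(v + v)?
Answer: -399 + √10 ≈ -395.84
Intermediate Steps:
Z(v) = √2*√v (Z(v) = √(2*v) = √2*√v)
u(n, j) = 7*n
Z(1 + 4) + u(-1, 7)*57 = √2*√(1 + 4) + (7*(-1))*57 = √2*√5 - 7*57 = √10 - 399 = -399 + √10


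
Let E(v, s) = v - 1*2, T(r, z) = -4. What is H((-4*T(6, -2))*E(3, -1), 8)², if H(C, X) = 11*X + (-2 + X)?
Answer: 8836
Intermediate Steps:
E(v, s) = -2 + v (E(v, s) = v - 2 = -2 + v)
H(C, X) = -2 + 12*X
H((-4*T(6, -2))*E(3, -1), 8)² = (-2 + 12*8)² = (-2 + 96)² = 94² = 8836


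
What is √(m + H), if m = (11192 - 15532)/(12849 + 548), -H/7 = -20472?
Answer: 2*√6430021936289/13397 ≈ 378.55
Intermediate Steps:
H = 143304 (H = -7*(-20472) = 143304)
m = -4340/13397 ≈ -0.32395
√(m + H) = √(-4340/13397 + 143304) = √(1919839348/13397) = 2*√6430021936289/13397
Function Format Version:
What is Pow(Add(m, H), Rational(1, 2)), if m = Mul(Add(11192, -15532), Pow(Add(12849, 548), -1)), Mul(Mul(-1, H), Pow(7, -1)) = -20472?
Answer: Mul(Rational(2, 13397), Pow(6430021936289, Rational(1, 2))) ≈ 378.55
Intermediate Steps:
H = 143304 (H = Mul(-7, -20472) = 143304)
m = Rational(-4340, 13397) (m = Mul(-4340, Pow(13397, -1)) = Mul(-4340, Rational(1, 13397)) = Rational(-4340, 13397) ≈ -0.32395)
Pow(Add(m, H), Rational(1, 2)) = Pow(Add(Rational(-4340, 13397), 143304), Rational(1, 2)) = Pow(Rational(1919839348, 13397), Rational(1, 2)) = Mul(Rational(2, 13397), Pow(6430021936289, Rational(1, 2)))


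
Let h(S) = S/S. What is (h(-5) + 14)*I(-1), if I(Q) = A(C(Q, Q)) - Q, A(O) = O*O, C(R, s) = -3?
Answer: 150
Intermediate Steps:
h(S) = 1
A(O) = O²
I(Q) = 9 - Q (I(Q) = (-3)² - Q = 9 - Q)
(h(-5) + 14)*I(-1) = (1 + 14)*(9 - 1*(-1)) = 15*(9 + 1) = 15*10 = 150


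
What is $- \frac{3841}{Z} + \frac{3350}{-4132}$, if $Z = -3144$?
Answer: $\frac{1334653}{3247752} \approx 0.41095$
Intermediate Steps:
$- \frac{3841}{Z} + \frac{3350}{-4132} = - \frac{3841}{-3144} + \frac{3350}{-4132} = \left(-3841\right) \left(- \frac{1}{3144}\right) + 3350 \left(- \frac{1}{4132}\right) = \frac{3841}{3144} - \frac{1675}{2066} = \frac{1334653}{3247752}$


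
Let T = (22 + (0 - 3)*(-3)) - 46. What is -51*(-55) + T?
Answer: 2790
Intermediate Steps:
T = -15 (T = (22 - 3*(-3)) - 46 = (22 + 9) - 46 = 31 - 46 = -15)
-51*(-55) + T = -51*(-55) - 15 = 2805 - 15 = 2790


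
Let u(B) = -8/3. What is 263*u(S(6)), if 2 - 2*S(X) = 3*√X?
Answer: -2104/3 ≈ -701.33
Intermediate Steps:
S(X) = 1 - 3*√X/2
u(B) = -8/3 (u(B) = -8*⅓ = -8/3)
263*u(S(6)) = 263*(-8/3) = -2104/3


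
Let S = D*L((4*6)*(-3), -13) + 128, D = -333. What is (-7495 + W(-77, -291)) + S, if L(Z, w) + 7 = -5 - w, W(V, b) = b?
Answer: -7991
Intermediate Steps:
L(Z, w) = -12 - w (L(Z, w) = -7 + (-5 - w) = -12 - w)
S = -205 (S = -333*(-12 - 1*(-13)) + 128 = -333*(-12 + 13) + 128 = -333*1 + 128 = -333 + 128 = -205)
(-7495 + W(-77, -291)) + S = (-7495 - 291) - 205 = -7786 - 205 = -7991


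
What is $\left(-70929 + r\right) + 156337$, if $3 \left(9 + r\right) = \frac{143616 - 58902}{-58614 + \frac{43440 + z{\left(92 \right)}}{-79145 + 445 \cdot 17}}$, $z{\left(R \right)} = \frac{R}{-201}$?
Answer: $\frac{18004619676034423}{210830586367} \approx 85399.0$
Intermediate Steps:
$z{\left(R \right)} = - \frac{R}{201}$ ($z{\left(R \right)} = R \left(- \frac{1}{201}\right) = - \frac{R}{201}$)
$r = - \frac{1999044398313}{210830586367}$ ($r = -9 + \frac{\left(143616 - 58902\right) \frac{1}{-58614 + \frac{43440 - \frac{92}{201}}{-79145 + 445 \cdot 17}}}{3} = -9 + \frac{84714 \frac{1}{-58614 + \frac{43440 - \frac{92}{201}}{-79145 + 7565}}}{3} = -9 + \frac{84714 \frac{1}{-58614 + \frac{8731348}{201 \left(-71580\right)}}}{3} = -9 + \frac{84714 \frac{1}{-58614 + \frac{8731348}{201} \left(- \frac{1}{71580}\right)}}{3} = -9 + \frac{84714 \frac{1}{-58614 - \frac{2182837}{3596895}}}{3} = -9 + \frac{84714 \frac{1}{- \frac{210830586367}{3596895}}}{3} = -9 + \frac{84714 \left(- \frac{3596895}{210830586367}\right)}{3} = -9 + \frac{1}{3} \left(- \frac{304707363030}{210830586367}\right) = -9 - \frac{101569121010}{210830586367} = - \frac{1999044398313}{210830586367} \approx -9.4818$)
$\left(-70929 + r\right) + 156337 = \left(-70929 - \frac{1999044398313}{210830586367}\right) + 156337 = - \frac{14956001704823256}{210830586367} + 156337 = \frac{18004619676034423}{210830586367}$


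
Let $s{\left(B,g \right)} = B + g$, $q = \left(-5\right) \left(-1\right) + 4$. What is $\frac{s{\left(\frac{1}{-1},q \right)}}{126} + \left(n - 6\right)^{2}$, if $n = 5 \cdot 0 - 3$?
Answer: $\frac{5107}{63} \approx 81.063$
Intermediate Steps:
$n = -3$ ($n = 0 - 3 = -3$)
$q = 9$ ($q = 5 + 4 = 9$)
$\frac{s{\left(\frac{1}{-1},q \right)}}{126} + \left(n - 6\right)^{2} = \frac{\frac{1}{-1} + 9}{126} + \left(-3 - 6\right)^{2} = \left(-1 + 9\right) \frac{1}{126} + \left(-9\right)^{2} = 8 \cdot \frac{1}{126} + 81 = \frac{4}{63} + 81 = \frac{5107}{63}$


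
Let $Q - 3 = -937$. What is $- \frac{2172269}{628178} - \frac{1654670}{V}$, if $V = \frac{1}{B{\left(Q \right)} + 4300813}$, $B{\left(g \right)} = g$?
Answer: $- \frac{4469411581717929809}{628178} \approx -7.1149 \cdot 10^{12}$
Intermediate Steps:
$Q = -934$ ($Q = 3 - 937 = -934$)
$V = \frac{1}{4299879}$ ($V = \frac{1}{-934 + 4300813} = \frac{1}{4299879} \approx 2.3256 \cdot 10^{-7}$)
$- \frac{2172269}{628178} - \frac{1654670}{V} = - \frac{2172269}{628178} - 1654670 \frac{1}{\frac{1}{4299879}} = \left(-2172269\right) \frac{1}{628178} - 7114880784930 = - \frac{2172269}{628178} - 7114880784930 = - \frac{4469411581717929809}{628178}$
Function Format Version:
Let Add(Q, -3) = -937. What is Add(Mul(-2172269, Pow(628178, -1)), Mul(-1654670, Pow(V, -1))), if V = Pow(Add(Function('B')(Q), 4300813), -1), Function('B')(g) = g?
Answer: Rational(-4469411581717929809, 628178) ≈ -7.1149e+12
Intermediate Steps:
Q = -934 (Q = Add(3, -937) = -934)
V = Rational(1, 4299879) (V = Pow(Add(-934, 4300813), -1) = Pow(4299879, -1) = Rational(1, 4299879) ≈ 2.3256e-7)
Add(Mul(-2172269, Pow(628178, -1)), Mul(-1654670, Pow(V, -1))) = Add(Mul(-2172269, Pow(628178, -1)), Mul(-1654670, Pow(Rational(1, 4299879), -1))) = Add(Mul(-2172269, Rational(1, 628178)), Mul(-1654670, 4299879)) = Add(Rational(-2172269, 628178), -7114880784930) = Rational(-4469411581717929809, 628178)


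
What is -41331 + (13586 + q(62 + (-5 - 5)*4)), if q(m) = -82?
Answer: -27827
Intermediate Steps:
-41331 + (13586 + q(62 + (-5 - 5)*4)) = -41331 + (13586 - 82) = -41331 + 13504 = -27827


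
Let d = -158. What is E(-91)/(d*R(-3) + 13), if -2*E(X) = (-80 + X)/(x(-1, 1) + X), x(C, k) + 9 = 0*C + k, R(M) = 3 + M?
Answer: -19/286 ≈ -0.066434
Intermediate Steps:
x(C, k) = -9 + k (x(C, k) = -9 + (0*C + k) = -9 + (0 + k) = -9 + k)
E(X) = -(-80 + X)/(2*(-8 + X)) (E(X) = -(-80 + X)/(2*((-9 + 1) + X)) = -(-80 + X)/(2*(-8 + X)))
E(-91)/(d*R(-3) + 13) = ((80 - 1*(-91))/(2*(-8 - 91)))/(-158*(3 - 3) + 13) = ((1/2)*(80 + 91)/(-99))/(-158*0 + 13) = ((1/2)*(-1/99)*171)/(0 + 13) = -19/22/13 = -19/22*1/13 = -19/286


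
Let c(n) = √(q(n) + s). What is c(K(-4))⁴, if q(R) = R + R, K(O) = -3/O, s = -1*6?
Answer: 81/4 ≈ 20.250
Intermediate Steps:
s = -6
q(R) = 2*R
c(n) = √(-6 + 2*n) (c(n) = √(2*n - 6) = √(-6 + 2*n))
c(K(-4))⁴ = (√(-6 + 2*(-3/(-4))))⁴ = (√(-6 + 2*(-3*(-¼))))⁴ = (√(-6 + 2*(¾)))⁴ = (√(-6 + 3/2))⁴ = (√(-9/2))⁴ = (3*I*√2/2)⁴ = 81/4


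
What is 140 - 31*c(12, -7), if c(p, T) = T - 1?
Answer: 388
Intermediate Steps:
c(p, T) = -1 + T
140 - 31*c(12, -7) = 140 - 31*(-1 - 7) = 140 - 31*(-8) = 140 + 248 = 388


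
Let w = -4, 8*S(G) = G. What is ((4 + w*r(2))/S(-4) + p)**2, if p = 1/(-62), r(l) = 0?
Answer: 247009/3844 ≈ 64.258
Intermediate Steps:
S(G) = G/8
p = -1/62 ≈ -0.016129
((4 + w*r(2))/S(-4) + p)**2 = ((4 - 4*0)/(((1/8)*(-4))) - 1/62)**2 = ((4 + 0)/(-1/2) - 1/62)**2 = (4*(-2) - 1/62)**2 = (-8 - 1/62)**2 = (-497/62)**2 = 247009/3844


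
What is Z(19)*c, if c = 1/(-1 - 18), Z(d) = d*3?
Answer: -3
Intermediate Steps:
Z(d) = 3*d
c = -1/19 (c = 1/(-19) = -1/19 ≈ -0.052632)
Z(19)*c = (3*19)*(-1/19) = 57*(-1/19) = -3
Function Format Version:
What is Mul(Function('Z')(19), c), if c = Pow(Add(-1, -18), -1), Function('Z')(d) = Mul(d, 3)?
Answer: -3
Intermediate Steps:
Function('Z')(d) = Mul(3, d)
c = Rational(-1, 19) (c = Pow(-19, -1) = Rational(-1, 19) ≈ -0.052632)
Mul(Function('Z')(19), c) = Mul(Mul(3, 19), Rational(-1, 19)) = Mul(57, Rational(-1, 19)) = -3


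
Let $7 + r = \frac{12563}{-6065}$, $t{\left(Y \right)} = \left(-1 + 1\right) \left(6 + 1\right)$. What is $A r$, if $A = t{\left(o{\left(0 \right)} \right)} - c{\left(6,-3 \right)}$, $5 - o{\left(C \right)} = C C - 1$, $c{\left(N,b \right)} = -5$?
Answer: $- \frac{55018}{1213} \approx -45.357$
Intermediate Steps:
$o{\left(C \right)} = 6 - C^{2}$ ($o{\left(C \right)} = 5 - \left(C C - 1\right) = 5 - \left(C^{2} - 1\right) = 5 - \left(-1 + C^{2}\right) = 6 - C^{2}$)
$t{\left(Y \right)} = 0$ ($t{\left(Y \right)} = 0 \cdot 7 = 0$)
$A = 5$ ($A = 0 - -5 = 0 + 5 = 5$)
$r = - \frac{55018}{6065}$ ($r = -7 + \frac{12563}{-6065} = -7 + 12563 \left(- \frac{1}{6065}\right) = -7 - \frac{12563}{6065} = - \frac{55018}{6065} \approx -9.0714$)
$A r = 5 \left(- \frac{55018}{6065}\right) = - \frac{55018}{1213}$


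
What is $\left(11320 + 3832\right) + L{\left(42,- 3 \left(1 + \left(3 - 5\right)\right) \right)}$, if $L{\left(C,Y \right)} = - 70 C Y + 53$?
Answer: $6385$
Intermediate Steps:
$L{\left(C,Y \right)} = 53 - 70 C Y$ ($L{\left(C,Y \right)} = - 70 C Y + 53 = 53 - 70 C Y$)
$\left(11320 + 3832\right) + L{\left(42,- 3 \left(1 + \left(3 - 5\right)\right) \right)} = \left(11320 + 3832\right) + \left(53 - 2940 \left(- 3 \left(1 + \left(3 - 5\right)\right)\right)\right) = 15152 + \left(53 - 2940 \left(- 3 \left(1 + \left(3 - 5\right)\right)\right)\right) = 15152 + \left(53 - 2940 \left(- 3 \left(1 - 2\right)\right)\right) = 15152 + \left(53 - 2940 \left(\left(-3\right) \left(-1\right)\right)\right) = 15152 + \left(53 - 2940 \cdot 3\right) = 15152 + \left(53 - 8820\right) = 15152 - 8767 = 6385$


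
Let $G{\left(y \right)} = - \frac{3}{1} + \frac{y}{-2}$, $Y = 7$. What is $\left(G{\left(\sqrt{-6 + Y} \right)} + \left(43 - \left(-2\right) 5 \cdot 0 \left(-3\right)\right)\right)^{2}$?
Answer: $\frac{6241}{4} \approx 1560.3$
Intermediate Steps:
$G{\left(y \right)} = -3 - \frac{y}{2}$ ($G{\left(y \right)} = \left(-3\right) 1 + y \left(- \frac{1}{2}\right) = -3 - \frac{y}{2}$)
$\left(G{\left(\sqrt{-6 + Y} \right)} + \left(43 - \left(-2\right) 5 \cdot 0 \left(-3\right)\right)\right)^{2} = \left(\left(-3 - \frac{\sqrt{-6 + 7}}{2}\right) + \left(43 - \left(-2\right) 5 \cdot 0 \left(-3\right)\right)\right)^{2} = \left(\left(-3 - \frac{\sqrt{1}}{2}\right) + \left(43 - \left(-10\right) 0 \left(-3\right)\right)\right)^{2} = \left(\left(-3 - \frac{1}{2}\right) + \left(43 - 0 \left(-3\right)\right)\right)^{2} = \left(\left(-3 - \frac{1}{2}\right) + \left(43 - 0\right)\right)^{2} = \left(- \frac{7}{2} + \left(43 + 0\right)\right)^{2} = \left(- \frac{7}{2} + 43\right)^{2} = \left(\frac{79}{2}\right)^{2} = \frac{6241}{4}$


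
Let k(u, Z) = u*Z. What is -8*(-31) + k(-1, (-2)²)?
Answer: 244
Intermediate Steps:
k(u, Z) = Z*u
-8*(-31) + k(-1, (-2)²) = -8*(-31) + (-2)²*(-1) = 248 + 4*(-1) = 248 - 4 = 244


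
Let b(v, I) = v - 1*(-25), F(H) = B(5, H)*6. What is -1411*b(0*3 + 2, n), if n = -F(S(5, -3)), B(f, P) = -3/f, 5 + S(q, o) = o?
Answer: -38097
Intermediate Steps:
S(q, o) = -5 + o
F(H) = -18/5 (F(H) = -3/5*6 = -18/5)
n = 18/5 (n = -1*(-18/5) = 18/5 ≈ 3.6000)
b(v, I) = 25 + v (b(v, I) = v + 25 = 25 + v)
-1411*b(0*3 + 2, n) = -1411*(25 + (0*3 + 2)) = -1411*(25 + (0 + 2)) = -1411*(25 + 2) = -1411*27 = -38097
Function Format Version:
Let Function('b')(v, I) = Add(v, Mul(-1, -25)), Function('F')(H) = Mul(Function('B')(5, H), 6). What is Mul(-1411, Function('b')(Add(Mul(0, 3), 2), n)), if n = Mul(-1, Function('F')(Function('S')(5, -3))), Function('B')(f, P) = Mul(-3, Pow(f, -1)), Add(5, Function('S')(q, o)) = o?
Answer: -38097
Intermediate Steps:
Function('S')(q, o) = Add(-5, o)
Function('F')(H) = Rational(-18, 5) (Function('F')(H) = Mul(Mul(-3, Pow(5, -1)), 6) = Mul(Mul(-3, Rational(1, 5)), 6) = Mul(Rational(-3, 5), 6) = Rational(-18, 5))
n = Rational(18, 5) (n = Mul(-1, Rational(-18, 5)) = Rational(18, 5) ≈ 3.6000)
Function('b')(v, I) = Add(25, v) (Function('b')(v, I) = Add(v, 25) = Add(25, v))
Mul(-1411, Function('b')(Add(Mul(0, 3), 2), n)) = Mul(-1411, Add(25, Add(Mul(0, 3), 2))) = Mul(-1411, Add(25, Add(0, 2))) = Mul(-1411, Add(25, 2)) = Mul(-1411, 27) = -38097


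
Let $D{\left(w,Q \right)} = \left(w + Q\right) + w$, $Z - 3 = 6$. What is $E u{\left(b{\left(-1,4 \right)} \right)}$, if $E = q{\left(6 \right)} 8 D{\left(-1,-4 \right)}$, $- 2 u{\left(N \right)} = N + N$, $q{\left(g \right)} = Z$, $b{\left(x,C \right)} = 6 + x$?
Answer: $2160$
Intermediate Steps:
$Z = 9$ ($Z = 3 + 6 = 9$)
$q{\left(g \right)} = 9$
$D{\left(w,Q \right)} = Q + 2 w$ ($D{\left(w,Q \right)} = \left(Q + w\right) + w = Q + 2 w$)
$u{\left(N \right)} = - N$ ($u{\left(N \right)} = - \frac{N + N}{2} = - \frac{2 N}{2} = - N$)
$E = -432$ ($E = 9 \cdot 8 \left(-4 + 2 \left(-1\right)\right) = 72 \left(-4 - 2\right) = 72 \left(-6\right) = -432$)
$E u{\left(b{\left(-1,4 \right)} \right)} = - 432 \left(- (6 - 1)\right) = - 432 \left(\left(-1\right) 5\right) = \left(-432\right) \left(-5\right) = 2160$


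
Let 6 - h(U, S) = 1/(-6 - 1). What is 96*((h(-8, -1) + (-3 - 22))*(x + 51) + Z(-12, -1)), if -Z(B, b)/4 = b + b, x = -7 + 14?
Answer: -729600/7 ≈ -1.0423e+5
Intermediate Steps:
h(U, S) = 43/7 (h(U, S) = 6 - 1/(-6 - 1) = 6 - 1/(-7) = 6 - 1*(-⅐) = 6 + ⅐ = 43/7)
x = 7
Z(B, b) = -8*b (Z(B, b) = -4*(b + b) = -8*b)
96*((h(-8, -1) + (-3 - 22))*(x + 51) + Z(-12, -1)) = 96*((43/7 + (-3 - 22))*(7 + 51) - 8*(-1)) = 96*((43/7 - 25)*58 + 8) = 96*(-132/7*58 + 8) = 96*(-7656/7 + 8) = 96*(-7600/7) = -729600/7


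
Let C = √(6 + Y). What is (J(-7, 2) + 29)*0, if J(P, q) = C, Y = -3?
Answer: 0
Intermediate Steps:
C = √3 (C = √(6 - 3) = √3 ≈ 1.7320)
J(P, q) = √3
(J(-7, 2) + 29)*0 = (√3 + 29)*0 = (29 + √3)*0 = 0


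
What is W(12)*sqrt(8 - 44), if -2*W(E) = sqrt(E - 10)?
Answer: -3*I*sqrt(2) ≈ -4.2426*I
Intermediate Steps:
W(E) = -sqrt(-10 + E)/2 (W(E) = -sqrt(E - 10)/2 = -sqrt(-10 + E)/2)
W(12)*sqrt(8 - 44) = (-sqrt(-10 + 12)/2)*sqrt(8 - 44) = (-sqrt(2)/2)*sqrt(-36) = (-sqrt(2)/2)*(6*I) = -3*I*sqrt(2)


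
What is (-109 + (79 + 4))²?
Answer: 676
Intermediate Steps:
(-109 + (79 + 4))² = (-109 + 83)² = (-26)² = 676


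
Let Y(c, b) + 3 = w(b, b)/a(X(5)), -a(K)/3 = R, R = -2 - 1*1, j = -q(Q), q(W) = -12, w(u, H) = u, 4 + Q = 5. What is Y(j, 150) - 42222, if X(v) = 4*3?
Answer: -126625/3 ≈ -42208.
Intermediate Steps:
Q = 1 (Q = -4 + 5 = 1)
X(v) = 12
j = 12 (j = -1*(-12) = 12)
R = -3 (R = -2 - 1 = -3)
a(K) = 9 (a(K) = -3*(-3) = 9)
Y(c, b) = -3 + b/9
Y(j, 150) - 42222 = (-3 + (⅑)*150) - 42222 = (-3 + 50/3) - 42222 = 41/3 - 42222 = -126625/3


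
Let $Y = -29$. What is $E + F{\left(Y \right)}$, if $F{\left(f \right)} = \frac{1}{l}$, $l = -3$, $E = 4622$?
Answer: $\frac{13865}{3} \approx 4621.7$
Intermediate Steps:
$F{\left(f \right)} = - \frac{1}{3}$ ($F{\left(f \right)} = \frac{1}{-3} = - \frac{1}{3}$)
$E + F{\left(Y \right)} = 4622 - \frac{1}{3} = \frac{13865}{3}$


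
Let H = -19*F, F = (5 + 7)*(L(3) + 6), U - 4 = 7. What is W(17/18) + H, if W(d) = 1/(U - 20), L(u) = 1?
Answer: -14365/9 ≈ -1596.1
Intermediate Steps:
U = 11 (U = 4 + 7 = 11)
F = 84 (F = (5 + 7)*(1 + 6) = 12*7 = 84)
W(d) = -⅑ (W(d) = 1/(11 - 20) = 1/(-9) = -⅑)
H = -1596 (H = -19*84 = -1596)
W(17/18) + H = -⅑ - 1596 = -14365/9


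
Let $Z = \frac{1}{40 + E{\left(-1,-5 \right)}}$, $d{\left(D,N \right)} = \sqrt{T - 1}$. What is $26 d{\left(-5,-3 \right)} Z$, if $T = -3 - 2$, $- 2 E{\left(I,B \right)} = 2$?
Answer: $\frac{2 i \sqrt{6}}{3} \approx 1.633 i$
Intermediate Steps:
$E{\left(I,B \right)} = -1$ ($E{\left(I,B \right)} = \left(- \frac{1}{2}\right) 2 = -1$)
$T = -5$ ($T = -3 - 2 = -5$)
$d{\left(D,N \right)} = i \sqrt{6}$ ($d{\left(D,N \right)} = \sqrt{-5 - 1} = \sqrt{-6} = i \sqrt{6}$)
$Z = \frac{1}{39}$ ($Z = \frac{1}{40 - 1} = \frac{1}{39} \approx 0.025641$)
$26 d{\left(-5,-3 \right)} Z = 26 i \sqrt{6} \cdot \frac{1}{39} = \frac{2 i \sqrt{6}}{3}$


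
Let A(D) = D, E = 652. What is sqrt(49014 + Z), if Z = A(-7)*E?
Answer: 5*sqrt(1778) ≈ 210.83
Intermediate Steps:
Z = -4564 (Z = -7*652 = -4564)
sqrt(49014 + Z) = sqrt(49014 - 4564) = sqrt(44450) = 5*sqrt(1778)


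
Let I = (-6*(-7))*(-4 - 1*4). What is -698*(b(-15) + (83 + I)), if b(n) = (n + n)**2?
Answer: -451606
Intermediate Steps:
b(n) = 4*n**2 (b(n) = (2*n)**2 = 4*n**2)
I = -336 (I = 42*(-4 - 4) = 42*(-8) = -336)
-698*(b(-15) + (83 + I)) = -698*(4*(-15)**2 + (83 - 336)) = -698*(4*225 - 253) = -698*(900 - 253) = -698*647 = -451606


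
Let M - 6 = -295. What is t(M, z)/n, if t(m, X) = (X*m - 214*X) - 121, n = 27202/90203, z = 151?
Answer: -3431051511/13601 ≈ -2.5226e+5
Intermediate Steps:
M = -289 (M = 6 - 295 = -289)
n = 27202/90203 (n = 27202*(1/90203) = 27202/90203 ≈ 0.30156)
t(m, X) = -121 - 214*X + X*m (t(m, X) = (-214*X + X*m) - 121 = -121 - 214*X + X*m)
t(M, z)/n = (-121 - 214*151 + 151*(-289))/(27202/90203) = (-121 - 32314 - 43639)*(90203/27202) = -76074*90203/27202 = -3431051511/13601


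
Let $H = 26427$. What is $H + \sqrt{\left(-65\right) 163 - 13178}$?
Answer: $26427 + i \sqrt{23773} \approx 26427.0 + 154.19 i$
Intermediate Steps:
$H + \sqrt{\left(-65\right) 163 - 13178} = 26427 + \sqrt{\left(-65\right) 163 - 13178} = 26427 + \sqrt{-10595 - 13178} = 26427 + \sqrt{-23773} = 26427 + i \sqrt{23773}$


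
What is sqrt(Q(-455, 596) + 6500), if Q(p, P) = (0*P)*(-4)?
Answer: 10*sqrt(65) ≈ 80.623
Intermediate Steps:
Q(p, P) = 0 (Q(p, P) = 0*(-4) = 0)
sqrt(Q(-455, 596) + 6500) = sqrt(0 + 6500) = sqrt(6500) = 10*sqrt(65)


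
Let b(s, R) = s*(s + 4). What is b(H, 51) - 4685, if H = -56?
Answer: -1773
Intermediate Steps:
b(s, R) = s*(4 + s)
b(H, 51) - 4685 = -56*(4 - 56) - 4685 = -56*(-52) - 4685 = 2912 - 4685 = -1773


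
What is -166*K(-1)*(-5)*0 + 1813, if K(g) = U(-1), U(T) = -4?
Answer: 1813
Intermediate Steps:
K(g) = -4
-166*K(-1)*(-5)*0 + 1813 = -166*(-4*(-5))*0 + 1813 = -3320*0 + 1813 = -166*0 + 1813 = 0 + 1813 = 1813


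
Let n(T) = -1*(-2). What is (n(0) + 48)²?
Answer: 2500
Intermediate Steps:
n(T) = 2
(n(0) + 48)² = (2 + 48)² = 50² = 2500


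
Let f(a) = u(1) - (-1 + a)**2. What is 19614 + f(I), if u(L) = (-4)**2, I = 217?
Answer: -27026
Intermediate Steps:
u(L) = 16
f(a) = 16 - (-1 + a)**2
19614 + f(I) = 19614 + (16 - (-1 + 217)**2) = 19614 + (16 - 1*216**2) = 19614 + (16 - 1*46656) = 19614 + (16 - 46656) = 19614 - 46640 = -27026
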